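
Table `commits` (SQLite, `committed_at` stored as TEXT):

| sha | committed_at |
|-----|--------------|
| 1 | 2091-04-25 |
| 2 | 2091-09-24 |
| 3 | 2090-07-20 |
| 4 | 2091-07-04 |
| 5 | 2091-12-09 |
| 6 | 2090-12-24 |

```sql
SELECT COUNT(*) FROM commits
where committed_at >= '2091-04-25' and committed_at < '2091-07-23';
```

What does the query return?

2

Rows in [2091-04-25, 2091-07-23): 2091-04-25, 2091-07-04 → 2 rows.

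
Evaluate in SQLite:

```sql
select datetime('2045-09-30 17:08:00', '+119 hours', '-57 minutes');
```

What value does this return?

2045-10-05 15:11:00

+119 hours from 2045-09-30 17:08:00 is 2045-10-05 16:08:00 (crosses midnight).
-57 minutes from 2045-10-05 16:08:00 is 2045-10-05 15:11:00.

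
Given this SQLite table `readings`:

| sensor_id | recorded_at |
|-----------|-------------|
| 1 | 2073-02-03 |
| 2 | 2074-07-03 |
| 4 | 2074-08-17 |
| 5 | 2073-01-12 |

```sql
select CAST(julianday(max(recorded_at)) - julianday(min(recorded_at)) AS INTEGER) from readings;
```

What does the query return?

582

MIN = 2073-01-12, MAX = 2074-08-17.
19 days remain in January 2073 after the 12th (31 − 12).
Full months from February 2073 through July 2074 contribute their day counts.
Then 17 days into August 2074.
Total: 19 + 28 + 31 + 30 + 31 + 30 + 31 + 31 + 30 + 31 + 30 + 31 + 31 + 28 + 31 + 30 + 31 + 30 + 31 + 17 = 582.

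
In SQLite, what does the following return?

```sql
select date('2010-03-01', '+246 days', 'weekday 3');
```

Applying '+246 days' to 2010-03-01: counting 246 days forward gives 2010-11-02.
`weekday 3` advances to the next Wednesday; 2010-11-02 is a Tuesday, so it moves forward to 2010-11-03.

2010-11-03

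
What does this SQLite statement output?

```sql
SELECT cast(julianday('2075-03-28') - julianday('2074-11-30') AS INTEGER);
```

0 days remain in November 2074 after the 30th (30 − 30).
December 2074: 31 days.
January 2075: 31 days.
February 2075: 28 days.
Then 28 days into March 2075.
Total: 0 + 31 + 31 + 28 + 28 = 118.

118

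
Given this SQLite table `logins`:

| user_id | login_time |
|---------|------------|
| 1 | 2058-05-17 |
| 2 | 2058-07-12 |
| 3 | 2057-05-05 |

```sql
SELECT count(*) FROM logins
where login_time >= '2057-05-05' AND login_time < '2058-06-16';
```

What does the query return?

2

Rows in [2057-05-05, 2058-06-16): 2058-05-17, 2057-05-05 → 2 rows.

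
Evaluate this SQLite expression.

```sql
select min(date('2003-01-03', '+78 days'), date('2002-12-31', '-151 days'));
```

date('2003-01-03', '+78 days') → 2003-03-22.
date('2002-12-31', '-151 days') → 2002-08-02.
Earlier of the two is 2002-08-02.

2002-08-02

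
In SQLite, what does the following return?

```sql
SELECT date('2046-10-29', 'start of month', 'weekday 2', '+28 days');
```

`start of month` rewinds 2046-10-29 to 2046-10-01.
`weekday 2` advances to the next Tuesday; 2046-10-01 is a Monday, so it moves forward to 2046-10-02.
Advancing 28 more days within October lands on 2046-10-30.

2046-10-30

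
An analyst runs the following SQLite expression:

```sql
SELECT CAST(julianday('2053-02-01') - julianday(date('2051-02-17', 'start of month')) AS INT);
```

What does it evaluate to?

`start of month` rewinds 2051-02-17 to 2051-02-01.
27 days remain in February 2051 after the 1st (28 − 1).
Full months from March 2051 through January 2053 contribute their day counts.
Then 1 day into February 2053.
Total: 27 + 31 + 30 + 31 + 30 + 31 + 31 + 30 + 31 + 30 + 31 + 31 + 29 + 31 + 30 + 31 + 30 + 31 + 31 + 30 + 31 + 30 + 31 + 31 + 1 = 731.

731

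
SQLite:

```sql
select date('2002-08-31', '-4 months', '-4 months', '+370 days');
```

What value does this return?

2003-01-06

Adding -4 months to 2002-08-31 targets 2002-04-31. April 2002 has only 30 days, so SQLite normalizes the 1-day overflow forward to 2002-05-01.
Adding -4 months to 2002-05-01 gives 2002-01-01.
Applying '+370 days' to 2002-01-01: counting 370 days forward gives 2003-01-06.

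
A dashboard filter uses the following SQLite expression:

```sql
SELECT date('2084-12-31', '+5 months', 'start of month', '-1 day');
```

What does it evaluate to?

Adding +5 months to 2084-12-31 gives 2085-05-31.
`start of month` rewinds 2085-05-31 to 2085-05-01.
Going back 1 day from 2085-05-01 reaches 2085-04-30 (last day of April, 30 days).

2085-04-30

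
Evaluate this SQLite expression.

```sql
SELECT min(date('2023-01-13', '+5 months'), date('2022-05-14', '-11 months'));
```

date('2023-01-13', '+5 months') → 2023-06-13.
date('2022-05-14', '-11 months') → 2021-06-14.
Earlier of the two is 2021-06-14.

2021-06-14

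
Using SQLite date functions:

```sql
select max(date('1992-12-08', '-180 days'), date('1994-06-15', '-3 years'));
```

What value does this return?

date('1992-12-08', '-180 days') → 1992-06-11.
date('1994-06-15', '-3 years') → 1991-06-15.
Later of the two is 1992-06-11.

1992-06-11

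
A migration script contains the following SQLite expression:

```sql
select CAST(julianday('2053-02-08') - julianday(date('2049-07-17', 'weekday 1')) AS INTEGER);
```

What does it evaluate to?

1300

`weekday 1` advances to the next Monday; 2049-07-17 is a Saturday, so it moves forward to 2049-07-19.
12 days remain in July 2049 after the 19th (31 − 19).
Full months from August 2049 through January 2053 contribute their day counts.
Then 8 days into February 2053.
Total: 12 + 31 + 30 + 31 + 30 + 31 + 31 + 28 + 31 + 30 + 31 + 30 + 31 + 31 + 30 + 31 + 30 + 31 + 31 + 28 + 31 + 30 + 31 + 30 + 31 + 31 + 30 + 31 + 30 + 31 + 31 + 29 + 31 + 30 + 31 + 30 + 31 + 31 + 30 + 31 + 30 + 31 + 31 + 8 = 1300.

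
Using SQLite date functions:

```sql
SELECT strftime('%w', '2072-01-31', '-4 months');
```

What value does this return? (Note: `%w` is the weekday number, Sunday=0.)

First apply '-4 months': 2072-01-31 → 2071-10-01.
2071-10-01 is a Thursday; with Sunday=0 that is 4.

4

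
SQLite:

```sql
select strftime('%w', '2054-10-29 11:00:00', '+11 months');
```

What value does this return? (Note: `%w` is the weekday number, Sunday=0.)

3

First apply '+11 months': 2054-10-29 11:00:00 → 2055-09-29 11:00:00.
2055-09-29 is a Wednesday; with Sunday=0 that is 3.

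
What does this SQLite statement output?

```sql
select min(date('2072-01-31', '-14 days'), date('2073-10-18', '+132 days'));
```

date('2072-01-31', '-14 days') → 2072-01-17.
date('2073-10-18', '+132 days') → 2074-02-27.
Earlier of the two is 2072-01-17.

2072-01-17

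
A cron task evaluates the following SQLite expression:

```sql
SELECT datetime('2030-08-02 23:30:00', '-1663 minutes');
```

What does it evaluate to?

2030-08-01 19:47:00

1663 minutes = 27h 43m; -1663 minutes from 2030-08-02 23:30:00 is 2030-08-01 19:47:00 (crosses midnight).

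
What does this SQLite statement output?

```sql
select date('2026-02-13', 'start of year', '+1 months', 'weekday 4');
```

`start of year` rewinds 2026-02-13 to 2026-01-01.
Adding +1 month to 2026-01-01 gives 2026-02-01.
`weekday 4` advances to the next Thursday; 2026-02-01 is a Sunday, so it moves forward to 2026-02-05.

2026-02-05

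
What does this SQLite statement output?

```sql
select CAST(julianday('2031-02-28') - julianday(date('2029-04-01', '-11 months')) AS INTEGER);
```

1033

Adding -11 months to 2029-04-01 gives 2028-05-01.
30 days remain in May 2028 after the 1st (31 − 1).
Full months from June 2028 through January 2031 contribute their day counts.
Then 28 days into February 2031.
Total: 30 + 30 + 31 + 31 + 30 + 31 + 30 + 31 + 31 + 28 + 31 + 30 + 31 + 30 + 31 + 31 + 30 + 31 + 30 + 31 + 31 + 28 + 31 + 30 + 31 + 30 + 31 + 31 + 30 + 31 + 30 + 31 + 31 + 28 = 1033.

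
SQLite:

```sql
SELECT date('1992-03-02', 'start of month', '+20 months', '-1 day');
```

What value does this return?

`start of month` rewinds 1992-03-02 to 1992-03-01.
Adding +20 months to 1992-03-01 gives 1993-11-01.
Going back 1 day from 1993-11-01 reaches 1993-10-31 (last day of October, 31 days).

1993-10-31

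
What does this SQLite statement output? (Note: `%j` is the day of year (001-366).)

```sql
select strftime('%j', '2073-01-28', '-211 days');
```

183

First apply '-211 days': 2073-01-28 → 2072-07-01.
Day-of-year for 2072-07-01: days since 2072-01-01 inclusive = 183, zero-padded to 183.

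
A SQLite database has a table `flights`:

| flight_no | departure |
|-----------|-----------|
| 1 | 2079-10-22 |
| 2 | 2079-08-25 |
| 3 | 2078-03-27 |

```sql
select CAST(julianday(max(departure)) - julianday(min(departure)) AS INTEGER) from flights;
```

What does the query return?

MIN = 2078-03-27, MAX = 2079-10-22.
4 days remain in March 2078 after the 27th (31 − 27).
Full months from April 2078 through September 2079 contribute their day counts.
Then 22 days into October 2079.
Total: 4 + 30 + 31 + 30 + 31 + 31 + 30 + 31 + 30 + 31 + 31 + 28 + 31 + 30 + 31 + 30 + 31 + 31 + 30 + 22 = 574.

574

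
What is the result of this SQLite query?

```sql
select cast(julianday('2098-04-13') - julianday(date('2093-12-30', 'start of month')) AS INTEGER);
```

`start of month` rewinds 2093-12-30 to 2093-12-01.
30 days remain in December 2093 after the 1st (31 − 1).
Full months from January 2094 through March 2098 contribute their day counts.
Then 13 days into April 2098.
Total: 30 + 31 + 28 + 31 + 30 + 31 + 30 + 31 + 31 + 30 + 31 + 30 + 31 + 31 + 28 + 31 + 30 + 31 + 30 + 31 + 31 + 30 + 31 + 30 + 31 + 31 + 29 + 31 + 30 + 31 + 30 + 31 + 31 + 30 + 31 + 30 + 31 + 31 + 28 + 31 + 30 + 31 + 30 + 31 + 31 + 30 + 31 + 30 + 31 + 31 + 28 + 31 + 13 = 1594.

1594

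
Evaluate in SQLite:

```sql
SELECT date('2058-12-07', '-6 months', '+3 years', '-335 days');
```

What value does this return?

2060-07-07

Adding -6 months to 2058-12-07 gives 2058-06-07.
Adding +3 years to 2058-06-07 gives 2061-06-07.
Applying '-335 days' to 2061-06-07: counting 335 days back gives 2060-07-07.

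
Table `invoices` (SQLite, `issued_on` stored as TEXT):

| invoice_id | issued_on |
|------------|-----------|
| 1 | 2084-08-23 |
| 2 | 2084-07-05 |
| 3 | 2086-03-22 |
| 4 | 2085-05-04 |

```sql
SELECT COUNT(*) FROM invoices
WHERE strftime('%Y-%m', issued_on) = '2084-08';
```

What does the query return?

1

Rows with year-month 2084-08: 2084-08-23 → 1.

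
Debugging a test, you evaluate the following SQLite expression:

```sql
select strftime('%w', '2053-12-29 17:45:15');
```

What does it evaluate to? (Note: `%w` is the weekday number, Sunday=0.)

1

2053-12-29 is a Monday; with Sunday=0 that is 1.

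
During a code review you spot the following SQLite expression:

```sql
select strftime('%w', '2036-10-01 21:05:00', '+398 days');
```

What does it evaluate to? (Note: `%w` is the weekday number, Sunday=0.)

2

First apply '+398 days': 2036-10-01 21:05:00 → 2037-11-03 21:05:00.
2037-11-03 is a Tuesday; with Sunday=0 that is 2.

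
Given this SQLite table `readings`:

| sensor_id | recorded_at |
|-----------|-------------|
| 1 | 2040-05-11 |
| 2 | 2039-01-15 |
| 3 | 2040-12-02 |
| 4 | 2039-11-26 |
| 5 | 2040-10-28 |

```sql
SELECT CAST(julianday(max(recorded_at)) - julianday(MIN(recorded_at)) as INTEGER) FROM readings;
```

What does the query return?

687

MIN = 2039-01-15, MAX = 2040-12-02.
16 days remain in January 2039 after the 15th (31 − 15).
Full months from February 2039 through November 2040 contribute their day counts.
Then 2 days into December 2040.
Total: 16 + 28 + 31 + 30 + 31 + 30 + 31 + 31 + 30 + 31 + 30 + 31 + 31 + 29 + 31 + 30 + 31 + 30 + 31 + 31 + 30 + 31 + 30 + 2 = 687.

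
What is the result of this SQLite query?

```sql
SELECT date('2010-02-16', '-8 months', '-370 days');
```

2008-06-11

Adding -8 months to 2010-02-16 gives 2009-06-16.
Applying '-370 days' to 2009-06-16: counting 370 days back gives 2008-06-11.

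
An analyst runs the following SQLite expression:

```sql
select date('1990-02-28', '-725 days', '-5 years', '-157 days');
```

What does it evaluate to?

Applying '-725 days' to 1990-02-28: counting 725 days back gives 1988-03-05.
Adding -5 years to 1988-03-05 gives 1983-03-05.
Applying '-157 days' to 1983-03-05: counting 157 days back gives 1982-09-29.

1982-09-29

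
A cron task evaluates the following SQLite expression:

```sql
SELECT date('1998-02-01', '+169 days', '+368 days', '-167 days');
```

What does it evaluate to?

Applying '+169 days' to 1998-02-01: counting 169 days forward gives 1998-07-20.
Applying '+368 days' to 1998-07-20: counting 368 days forward gives 1999-07-23.
Applying '-167 days' to 1999-07-23: counting 167 days back gives 1999-02-06.

1999-02-06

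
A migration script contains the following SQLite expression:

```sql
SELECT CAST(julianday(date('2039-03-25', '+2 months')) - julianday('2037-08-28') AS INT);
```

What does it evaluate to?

Adding +2 months to 2039-03-25 gives 2039-05-25.
3 days remain in August 2037 after the 28th (31 − 28).
Full months from September 2037 through April 2039 contribute their day counts.
Then 25 days into May 2039.
Total: 3 + 30 + 31 + 30 + 31 + 31 + 28 + 31 + 30 + 31 + 30 + 31 + 31 + 30 + 31 + 30 + 31 + 31 + 28 + 31 + 30 + 25 = 635.

635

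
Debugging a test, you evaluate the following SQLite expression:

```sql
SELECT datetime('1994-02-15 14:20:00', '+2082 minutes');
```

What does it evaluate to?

2082 minutes = 34h 42m; +2082 minutes from 1994-02-15 14:20:00 is 1994-02-17 01:02:00 (crosses midnight).

1994-02-17 01:02:00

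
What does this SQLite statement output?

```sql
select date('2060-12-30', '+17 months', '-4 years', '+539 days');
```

Adding +17 months to 2060-12-30 gives 2062-05-30.
Adding -4 years to 2062-05-30 gives 2058-05-30.
Applying '+539 days' to 2058-05-30: counting 539 days forward gives 2059-11-20.

2059-11-20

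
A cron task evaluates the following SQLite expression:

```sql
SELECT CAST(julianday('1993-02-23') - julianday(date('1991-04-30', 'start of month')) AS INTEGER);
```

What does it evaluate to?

`start of month` rewinds 1991-04-30 to 1991-04-01.
29 days remain in April 1991 after the 1st (30 − 1).
Full months from May 1991 through January 1993 contribute their day counts.
Then 23 days into February 1993.
Total: 29 + 31 + 30 + 31 + 31 + 30 + 31 + 30 + 31 + 31 + 29 + 31 + 30 + 31 + 30 + 31 + 31 + 30 + 31 + 30 + 31 + 31 + 23 = 694.

694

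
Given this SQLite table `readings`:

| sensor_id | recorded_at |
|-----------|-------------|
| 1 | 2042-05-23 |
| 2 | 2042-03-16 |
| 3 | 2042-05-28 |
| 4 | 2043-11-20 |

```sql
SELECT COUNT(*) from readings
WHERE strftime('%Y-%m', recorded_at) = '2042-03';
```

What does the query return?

Rows with year-month 2042-03: 2042-03-16 → 1.

1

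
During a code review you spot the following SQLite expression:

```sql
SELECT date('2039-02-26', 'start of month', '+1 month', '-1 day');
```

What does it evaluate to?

2039-02-28

`start of month` rewinds 2039-02-26 to 2039-02-01.
Adding +1 month to 2039-02-01 gives 2039-03-01.
Going back 1 day from 2039-03-01 reaches 2039-02-28 (last day of February, 28 days).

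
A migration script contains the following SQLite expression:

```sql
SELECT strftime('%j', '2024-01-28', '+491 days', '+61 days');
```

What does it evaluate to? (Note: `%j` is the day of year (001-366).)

214

First apply '+491 days', '+61 days': 2024-01-28 → 2025-08-02.
Day-of-year for 2025-08-02: days since 2025-01-01 inclusive = 214, zero-padded to 214.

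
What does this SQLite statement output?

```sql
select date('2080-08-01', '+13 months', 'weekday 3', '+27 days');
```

2081-09-30

Adding +13 months to 2080-08-01 gives 2081-09-01.
`weekday 3` advances to the next Wednesday; 2081-09-01 is a Monday, so it moves forward to 2081-09-03.
Advancing 27 more days within September lands on 2081-09-30.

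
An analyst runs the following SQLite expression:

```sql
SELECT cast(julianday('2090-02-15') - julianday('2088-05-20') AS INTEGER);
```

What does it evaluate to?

636

11 days remain in May 2088 after the 20th (31 − 20).
Full months from June 2088 through January 2090 contribute their day counts.
Then 15 days into February 2090.
Total: 11 + 30 + 31 + 31 + 30 + 31 + 30 + 31 + 31 + 28 + 31 + 30 + 31 + 30 + 31 + 31 + 30 + 31 + 30 + 31 + 31 + 15 = 636.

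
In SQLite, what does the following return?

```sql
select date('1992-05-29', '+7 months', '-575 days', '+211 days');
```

1991-12-31

Adding +7 months to 1992-05-29 gives 1992-12-29.
Applying '-575 days' to 1992-12-29: counting 575 days back gives 1991-06-03.
Applying '+211 days' to 1991-06-03: counting 211 days forward gives 1991-12-31.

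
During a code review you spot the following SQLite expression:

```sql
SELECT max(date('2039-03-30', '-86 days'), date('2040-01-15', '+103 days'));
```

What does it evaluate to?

date('2039-03-30', '-86 days') → 2039-01-03.
date('2040-01-15', '+103 days') → 2040-04-27.
Later of the two is 2040-04-27.

2040-04-27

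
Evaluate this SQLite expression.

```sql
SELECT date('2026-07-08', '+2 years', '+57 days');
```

Adding +2 years to 2026-07-08 gives 2028-07-08.
Applying '+57 days' to 2028-07-08: counting 57 days forward gives 2028-09-03.

2028-09-03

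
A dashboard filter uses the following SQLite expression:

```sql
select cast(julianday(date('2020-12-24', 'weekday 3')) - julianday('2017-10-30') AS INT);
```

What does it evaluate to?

1157

`weekday 3` advances to the next Wednesday; 2020-12-24 is a Thursday, so it moves forward to 2020-12-30.
1 day remains in October 2017 after the 30th (31 − 30).
Full months from November 2017 through November 2020 contribute their day counts.
Then 30 days into December 2020.
Total: 1 + 30 + 31 + 31 + 28 + 31 + 30 + 31 + 30 + 31 + 31 + 30 + 31 + 30 + 31 + 31 + 28 + 31 + 30 + 31 + 30 + 31 + 31 + 30 + 31 + 30 + 31 + 31 + 29 + 31 + 30 + 31 + 30 + 31 + 31 + 30 + 31 + 30 + 30 = 1157.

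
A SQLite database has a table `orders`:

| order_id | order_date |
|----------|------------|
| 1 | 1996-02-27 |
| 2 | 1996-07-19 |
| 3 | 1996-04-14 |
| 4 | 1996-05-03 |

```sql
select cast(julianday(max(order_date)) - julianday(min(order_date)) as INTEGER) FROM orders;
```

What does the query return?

MIN = 1996-02-27, MAX = 1996-07-19.
2 days remain in February 1996 after the 27th (29 − 27).
March 1996: 31 days.
April 1996: 30 days.
May 1996: 31 days.
June 1996: 30 days.
Then 19 days into July 1996.
Total: 2 + 31 + 30 + 31 + 30 + 19 = 143.

143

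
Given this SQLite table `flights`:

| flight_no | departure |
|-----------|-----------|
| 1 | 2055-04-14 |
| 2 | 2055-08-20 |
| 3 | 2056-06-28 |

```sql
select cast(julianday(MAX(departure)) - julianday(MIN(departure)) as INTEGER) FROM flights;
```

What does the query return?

441

MIN = 2055-04-14, MAX = 2056-06-28.
16 days remain in April 2055 after the 14th (30 − 14).
Full months from May 2055 through May 2056 contribute their day counts.
Then 28 days into June 2056.
Total: 16 + 31 + 30 + 31 + 31 + 30 + 31 + 30 + 31 + 31 + 29 + 31 + 30 + 31 + 28 = 441.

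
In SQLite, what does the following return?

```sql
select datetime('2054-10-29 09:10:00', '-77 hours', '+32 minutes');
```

2054-10-26 04:42:00

-77 hours from 2054-10-29 09:10:00 is 2054-10-26 04:10:00 (crosses midnight).
+32 minutes from 2054-10-26 04:10:00 is 2054-10-26 04:42:00.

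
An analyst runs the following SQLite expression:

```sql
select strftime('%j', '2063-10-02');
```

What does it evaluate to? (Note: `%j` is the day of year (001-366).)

Day-of-year for 2063-10-02: days since 2063-01-01 inclusive = 275, zero-padded to 275.

275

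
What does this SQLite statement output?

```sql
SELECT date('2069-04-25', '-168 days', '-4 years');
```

Applying '-168 days' to 2069-04-25: counting 168 days back gives 2068-11-08.
Adding -4 years to 2068-11-08 gives 2064-11-08.

2064-11-08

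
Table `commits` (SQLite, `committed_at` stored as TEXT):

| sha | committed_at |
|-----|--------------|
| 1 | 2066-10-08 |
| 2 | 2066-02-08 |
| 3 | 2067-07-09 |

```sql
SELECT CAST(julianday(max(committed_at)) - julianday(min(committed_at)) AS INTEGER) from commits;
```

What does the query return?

516

MIN = 2066-02-08, MAX = 2067-07-09.
20 days remain in February 2066 after the 8th (28 − 8).
Full months from March 2066 through June 2067 contribute their day counts.
Then 9 days into July 2067.
Total: 20 + 31 + 30 + 31 + 30 + 31 + 31 + 30 + 31 + 30 + 31 + 31 + 28 + 31 + 30 + 31 + 30 + 9 = 516.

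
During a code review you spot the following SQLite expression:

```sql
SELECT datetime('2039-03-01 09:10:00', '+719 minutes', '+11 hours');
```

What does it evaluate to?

719 minutes = 11h 59m; +719 minutes from 2039-03-01 09:10:00 is 2039-03-01 21:09:00.
+11 hours from 2039-03-01 21:09:00 is 2039-03-02 08:09:00 (crosses midnight).

2039-03-02 08:09:00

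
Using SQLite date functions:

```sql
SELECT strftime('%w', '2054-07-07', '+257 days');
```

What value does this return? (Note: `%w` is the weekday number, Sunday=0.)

0

First apply '+257 days': 2054-07-07 → 2055-03-21.
2055-03-21 is a Sunday; with Sunday=0 that is 0.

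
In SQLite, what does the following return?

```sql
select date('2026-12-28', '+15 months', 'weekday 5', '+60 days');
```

2028-05-30

Adding +15 months to 2026-12-28 gives 2028-03-28.
`weekday 5` advances to the next Friday; 2028-03-28 is a Tuesday, so it moves forward to 2028-03-31.
Applying '+60 days' to 2028-03-31: counting 60 days forward gives 2028-05-30.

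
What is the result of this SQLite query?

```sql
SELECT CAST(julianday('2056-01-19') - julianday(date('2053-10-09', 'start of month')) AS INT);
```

840

`start of month` rewinds 2053-10-09 to 2053-10-01.
30 days remain in October 2053 after the 1st (31 − 1).
Full months from November 2053 through December 2055 contribute their day counts.
Then 19 days into January 2056.
Total: 30 + 30 + 31 + 31 + 28 + 31 + 30 + 31 + 30 + 31 + 31 + 30 + 31 + 30 + 31 + 31 + 28 + 31 + 30 + 31 + 30 + 31 + 31 + 30 + 31 + 30 + 31 + 19 = 840.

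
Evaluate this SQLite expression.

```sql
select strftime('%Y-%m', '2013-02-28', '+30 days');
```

2013-03

First apply '+30 days': 2013-02-28 → 2013-03-30.
`%Y-%m` extracts the year-month: 2013-03.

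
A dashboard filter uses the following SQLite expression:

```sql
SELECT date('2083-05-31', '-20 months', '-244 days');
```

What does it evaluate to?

2081-01-30

Adding -20 months to 2083-05-31 targets 2081-09-31. September 2081 has only 30 days, so SQLite normalizes the 1-day overflow forward to 2081-10-01.
Applying '-244 days' to 2081-10-01: counting 244 days back gives 2081-01-30.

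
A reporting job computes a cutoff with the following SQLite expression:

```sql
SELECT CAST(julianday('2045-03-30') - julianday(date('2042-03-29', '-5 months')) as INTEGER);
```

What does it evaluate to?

Adding -5 months to 2042-03-29 gives 2041-10-29.
2 days remain in October 2041 after the 29th (31 − 29).
Full months from November 2041 through February 2045 contribute their day counts.
Then 30 days into March 2045.
Total: 2 + 30 + 31 + 31 + 28 + 31 + 30 + 31 + 30 + 31 + 31 + 30 + 31 + 30 + 31 + 31 + 28 + 31 + 30 + 31 + 30 + 31 + 31 + 30 + 31 + 30 + 31 + 31 + 29 + 31 + 30 + 31 + 30 + 31 + 31 + 30 + 31 + 30 + 31 + 31 + 28 + 30 = 1248.

1248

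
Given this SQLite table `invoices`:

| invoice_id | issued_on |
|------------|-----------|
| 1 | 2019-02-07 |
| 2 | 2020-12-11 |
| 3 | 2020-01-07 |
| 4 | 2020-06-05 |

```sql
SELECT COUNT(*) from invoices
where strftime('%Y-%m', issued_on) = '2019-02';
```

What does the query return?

1

Rows with year-month 2019-02: 2019-02-07 → 1.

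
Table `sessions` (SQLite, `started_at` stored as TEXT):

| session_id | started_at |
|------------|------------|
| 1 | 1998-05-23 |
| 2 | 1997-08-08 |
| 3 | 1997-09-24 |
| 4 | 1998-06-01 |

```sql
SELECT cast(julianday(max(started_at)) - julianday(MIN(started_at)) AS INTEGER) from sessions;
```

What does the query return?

297

MIN = 1997-08-08, MAX = 1998-06-01.
23 days remain in August 1997 after the 8th (31 − 8).
Full months from September 1997 through May 1998 contribute their day counts.
Then 1 day into June 1998.
Total: 23 + 30 + 31 + 30 + 31 + 31 + 28 + 31 + 30 + 31 + 1 = 297.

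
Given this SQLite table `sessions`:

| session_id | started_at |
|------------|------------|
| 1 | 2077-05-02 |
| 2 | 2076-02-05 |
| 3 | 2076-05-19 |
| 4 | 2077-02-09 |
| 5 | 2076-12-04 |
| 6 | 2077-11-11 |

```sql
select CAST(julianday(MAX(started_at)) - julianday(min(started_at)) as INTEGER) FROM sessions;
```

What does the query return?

645

MIN = 2076-02-05, MAX = 2077-11-11.
24 days remain in February 2076 after the 5th (29 − 5).
Full months from March 2076 through October 2077 contribute their day counts.
Then 11 days into November 2077.
Total: 24 + 31 + 30 + 31 + 30 + 31 + 31 + 30 + 31 + 30 + 31 + 31 + 28 + 31 + 30 + 31 + 30 + 31 + 31 + 30 + 31 + 11 = 645.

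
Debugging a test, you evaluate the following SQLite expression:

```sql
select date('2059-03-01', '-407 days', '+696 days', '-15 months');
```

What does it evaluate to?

Applying '-407 days' to 2059-03-01: counting 407 days back gives 2058-01-18.
Applying '+696 days' to 2058-01-18: counting 696 days forward gives 2059-12-15.
Adding -15 months to 2059-12-15 gives 2058-09-15.

2058-09-15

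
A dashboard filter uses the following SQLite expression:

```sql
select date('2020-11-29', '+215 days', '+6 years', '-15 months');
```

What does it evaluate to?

Applying '+215 days' to 2020-11-29: counting 215 days forward gives 2021-07-02.
Adding +6 years to 2021-07-02 gives 2027-07-02.
Adding -15 months to 2027-07-02 gives 2026-04-02.

2026-04-02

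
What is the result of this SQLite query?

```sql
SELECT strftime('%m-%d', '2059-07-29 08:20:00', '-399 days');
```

06-25

First apply '-399 days': 2059-07-29 08:20:00 → 2058-06-25 08:20:00.
`%m-%d` extracts the month-day: 06-25.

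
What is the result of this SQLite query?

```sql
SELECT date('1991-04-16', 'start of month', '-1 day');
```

`start of month` rewinds 1991-04-16 to 1991-04-01.
Going back 1 day from 1991-04-01 reaches 1991-03-31 (last day of March, 31 days).

1991-03-31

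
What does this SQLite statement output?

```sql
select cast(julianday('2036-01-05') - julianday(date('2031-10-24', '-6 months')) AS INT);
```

1717

Adding -6 months to 2031-10-24 gives 2031-04-24.
6 days remain in April 2031 after the 24th (30 − 24).
Full months from May 2031 through December 2035 contribute their day counts.
Then 5 days into January 2036.
Total: 6 + 31 + 30 + 31 + 31 + 30 + 31 + 30 + 31 + 31 + 29 + 31 + 30 + 31 + 30 + 31 + 31 + 30 + 31 + 30 + 31 + 31 + 28 + 31 + 30 + 31 + 30 + 31 + 31 + 30 + 31 + 30 + 31 + 31 + 28 + 31 + 30 + 31 + 30 + 31 + 31 + 30 + 31 + 30 + 31 + 31 + 28 + 31 + 30 + 31 + 30 + 31 + 31 + 30 + 31 + 30 + 31 + 5 = 1717.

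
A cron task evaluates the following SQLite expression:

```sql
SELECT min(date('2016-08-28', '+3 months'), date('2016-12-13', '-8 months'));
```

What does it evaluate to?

2016-04-13

date('2016-08-28', '+3 months') → 2016-11-28.
date('2016-12-13', '-8 months') → 2016-04-13.
Earlier of the two is 2016-04-13.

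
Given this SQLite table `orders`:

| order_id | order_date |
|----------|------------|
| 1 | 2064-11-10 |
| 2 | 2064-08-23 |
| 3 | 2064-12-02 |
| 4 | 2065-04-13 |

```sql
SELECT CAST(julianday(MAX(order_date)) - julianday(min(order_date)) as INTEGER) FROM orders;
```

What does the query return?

MIN = 2064-08-23, MAX = 2065-04-13.
8 days remain in August 2064 after the 23rd (31 − 23).
Full months from September 2064 through March 2065 contribute their day counts.
Then 13 days into April 2065.
Total: 8 + 30 + 31 + 30 + 31 + 31 + 28 + 31 + 13 = 233.

233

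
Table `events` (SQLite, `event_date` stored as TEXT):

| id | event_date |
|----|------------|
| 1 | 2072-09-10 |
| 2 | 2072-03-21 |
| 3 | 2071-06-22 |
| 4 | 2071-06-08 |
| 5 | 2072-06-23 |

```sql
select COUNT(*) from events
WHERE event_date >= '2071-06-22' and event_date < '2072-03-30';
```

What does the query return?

2

Rows in [2071-06-22, 2072-03-30): 2072-03-21, 2071-06-22 → 2 rows.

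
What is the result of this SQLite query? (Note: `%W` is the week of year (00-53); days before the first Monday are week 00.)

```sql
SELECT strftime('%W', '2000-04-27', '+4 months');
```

First apply '+4 months': 2000-04-27 → 2000-08-27.
2000-08-27 is a Sunday. SQLite's %W counts Mondays since the year started; the result is 34.

34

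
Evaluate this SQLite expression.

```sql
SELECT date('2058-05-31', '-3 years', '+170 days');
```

Adding -3 years to 2058-05-31 gives 2055-05-31.
Applying '+170 days' to 2055-05-31: counting 170 days forward gives 2055-11-17.

2055-11-17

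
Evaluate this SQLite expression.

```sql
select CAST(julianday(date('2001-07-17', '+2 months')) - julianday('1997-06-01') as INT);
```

Adding +2 months to 2001-07-17 gives 2001-09-17.
29 days remain in June 1997 after the 1st (30 − 1).
Full months from July 1997 through August 2001 contribute their day counts.
Then 17 days into September 2001.
Total: 29 + 31 + 31 + 30 + 31 + 30 + 31 + 31 + 28 + 31 + 30 + 31 + 30 + 31 + 31 + 30 + 31 + 30 + 31 + 31 + 28 + 31 + 30 + 31 + 30 + 31 + 31 + 30 + 31 + 30 + 31 + 31 + 29 + 31 + 30 + 31 + 30 + 31 + 31 + 30 + 31 + 30 + 31 + 31 + 28 + 31 + 30 + 31 + 30 + 31 + 31 + 17 = 1569.

1569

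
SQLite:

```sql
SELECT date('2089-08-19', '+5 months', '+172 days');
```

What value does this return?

Adding +5 months to 2089-08-19 gives 2090-01-19.
Applying '+172 days' to 2090-01-19: counting 172 days forward gives 2090-07-10.

2090-07-10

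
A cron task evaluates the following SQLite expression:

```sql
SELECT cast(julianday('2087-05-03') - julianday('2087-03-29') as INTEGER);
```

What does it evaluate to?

35

2 days remain in March 2087 after the 29th (31 − 29).
April 2087: 30 days.
Then 3 days into May 2087.
Total: 2 + 30 + 3 = 35.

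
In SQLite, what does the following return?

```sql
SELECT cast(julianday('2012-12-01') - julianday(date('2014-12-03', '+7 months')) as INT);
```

-944

Adding +7 months to 2014-12-03 gives 2015-07-03.
30 days remain in December 2012 after the 1st (31 − 1).
Full months from January 2013 through June 2015 contribute their day counts.
Then 3 days into July 2015.
Total: 30 + 31 + 28 + 31 + 30 + 31 + 30 + 31 + 31 + 30 + 31 + 30 + 31 + 31 + 28 + 31 + 30 + 31 + 30 + 31 + 31 + 30 + 31 + 30 + 31 + 31 + 28 + 31 + 30 + 31 + 30 + 3 = 944.
The subtraction is earlier − later, so the result is −944 → -944.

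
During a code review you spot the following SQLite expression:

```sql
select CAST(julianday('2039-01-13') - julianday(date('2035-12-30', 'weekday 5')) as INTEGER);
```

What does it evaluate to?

`weekday 5` advances to the next Friday; 2035-12-30 is a Sunday, so it moves forward to 2036-01-04.
27 days remain in January 2036 after the 4th (31 − 4).
Full months from February 2036 through December 2038 contribute their day counts.
Then 13 days into January 2039.
Total: 27 + 29 + 31 + 30 + 31 + 30 + 31 + 31 + 30 + 31 + 30 + 31 + 31 + 28 + 31 + 30 + 31 + 30 + 31 + 31 + 30 + 31 + 30 + 31 + 31 + 28 + 31 + 30 + 31 + 30 + 31 + 31 + 30 + 31 + 30 + 31 + 13 = 1105.

1105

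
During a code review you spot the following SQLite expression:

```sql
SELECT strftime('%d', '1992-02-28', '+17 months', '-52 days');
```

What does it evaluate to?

06

First apply '+17 months', '-52 days': 1992-02-28 → 1993-06-06.
`%d` extracts the 2-digit day of month: 06.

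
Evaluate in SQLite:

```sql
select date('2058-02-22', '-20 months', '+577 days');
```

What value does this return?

Adding -20 months to 2058-02-22 gives 2056-06-22.
Applying '+577 days' to 2056-06-22: counting 577 days forward gives 2058-01-20.

2058-01-20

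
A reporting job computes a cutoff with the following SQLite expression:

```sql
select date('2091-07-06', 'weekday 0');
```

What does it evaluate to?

2091-07-08

`weekday 0` advances to the next Sunday; 2091-07-06 is a Friday, so it moves forward to 2091-07-08.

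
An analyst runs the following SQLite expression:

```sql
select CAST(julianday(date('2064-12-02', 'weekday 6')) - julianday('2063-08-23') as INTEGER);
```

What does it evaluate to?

471

`weekday 6` advances to the next Saturday; 2064-12-02 is a Tuesday, so it moves forward to 2064-12-06.
8 days remain in August 2063 after the 23rd (31 − 23).
Full months from September 2063 through November 2064 contribute their day counts.
Then 6 days into December 2064.
Total: 8 + 30 + 31 + 30 + 31 + 31 + 29 + 31 + 30 + 31 + 30 + 31 + 31 + 30 + 31 + 30 + 6 = 471.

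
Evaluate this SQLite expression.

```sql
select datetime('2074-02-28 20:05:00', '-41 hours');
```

2074-02-27 03:05:00

-41 hours from 2074-02-28 20:05:00 is 2074-02-27 03:05:00 (crosses midnight).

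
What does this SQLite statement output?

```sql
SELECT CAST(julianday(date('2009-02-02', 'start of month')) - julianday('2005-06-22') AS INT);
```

1320

`start of month` rewinds 2009-02-02 to 2009-02-01.
8 days remain in June 2005 after the 22nd (30 − 22).
Full months from July 2005 through January 2009 contribute their day counts.
Then 1 day into February 2009.
Total: 8 + 31 + 31 + 30 + 31 + 30 + 31 + 31 + 28 + 31 + 30 + 31 + 30 + 31 + 31 + 30 + 31 + 30 + 31 + 31 + 28 + 31 + 30 + 31 + 30 + 31 + 31 + 30 + 31 + 30 + 31 + 31 + 29 + 31 + 30 + 31 + 30 + 31 + 31 + 30 + 31 + 30 + 31 + 31 + 1 = 1320.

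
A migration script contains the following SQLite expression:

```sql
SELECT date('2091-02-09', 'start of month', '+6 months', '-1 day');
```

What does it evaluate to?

2091-07-31

`start of month` rewinds 2091-02-09 to 2091-02-01.
Adding +6 months to 2091-02-01 gives 2091-08-01.
Going back 1 day from 2091-08-01 reaches 2091-07-31 (last day of July, 31 days).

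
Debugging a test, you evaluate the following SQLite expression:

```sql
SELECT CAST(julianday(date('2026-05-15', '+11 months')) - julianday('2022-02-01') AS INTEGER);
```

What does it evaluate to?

1899

Adding +11 months to 2026-05-15 gives 2027-04-15.
27 days remain in February 2022 after the 1st (28 − 1).
Full months from March 2022 through March 2027 contribute their day counts.
Then 15 days into April 2027.
Total: 27 + 31 + 30 + 31 + 30 + 31 + 31 + 30 + 31 + 30 + 31 + 31 + 28 + 31 + 30 + 31 + 30 + 31 + 31 + 30 + 31 + 30 + 31 + 31 + 29 + 31 + 30 + 31 + 30 + 31 + 31 + 30 + 31 + 30 + 31 + 31 + 28 + 31 + 30 + 31 + 30 + 31 + 31 + 30 + 31 + 30 + 31 + 31 + 28 + 31 + 30 + 31 + 30 + 31 + 31 + 30 + 31 + 30 + 31 + 31 + 28 + 31 + 15 = 1899.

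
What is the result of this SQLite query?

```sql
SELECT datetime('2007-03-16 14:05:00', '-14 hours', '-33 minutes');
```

2007-03-15 23:32:00

-14 hours from 2007-03-16 14:05:00 is 2007-03-16 00:05:00.
-33 minutes from 2007-03-16 00:05:00 is 2007-03-15 23:32:00.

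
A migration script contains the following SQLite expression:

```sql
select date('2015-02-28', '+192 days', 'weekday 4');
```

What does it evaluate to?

2015-09-10

Applying '+192 days' to 2015-02-28: counting 192 days forward gives 2015-09-08.
`weekday 4` advances to the next Thursday; 2015-09-08 is a Tuesday, so it moves forward to 2015-09-10.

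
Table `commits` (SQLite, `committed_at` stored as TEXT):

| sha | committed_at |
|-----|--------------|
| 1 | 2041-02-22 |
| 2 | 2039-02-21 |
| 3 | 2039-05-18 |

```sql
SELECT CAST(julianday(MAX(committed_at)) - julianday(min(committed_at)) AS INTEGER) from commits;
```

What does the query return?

MIN = 2039-02-21, MAX = 2041-02-22.
7 days remain in February 2039 after the 21st (28 − 21).
Full months from March 2039 through January 2041 contribute their day counts.
Then 22 days into February 2041.
Total: 7 + 31 + 30 + 31 + 30 + 31 + 31 + 30 + 31 + 30 + 31 + 31 + 29 + 31 + 30 + 31 + 30 + 31 + 31 + 30 + 31 + 30 + 31 + 31 + 22 = 732.

732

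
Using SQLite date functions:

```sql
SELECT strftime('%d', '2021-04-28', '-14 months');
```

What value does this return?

First apply '-14 months': 2021-04-28 → 2020-02-28.
`%d` extracts the 2-digit day of month: 28.

28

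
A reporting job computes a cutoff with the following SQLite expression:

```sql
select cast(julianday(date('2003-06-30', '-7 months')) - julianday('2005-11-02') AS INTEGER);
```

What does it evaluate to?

-1068

Adding -7 months to 2003-06-30 gives 2002-11-30.
0 days remain in November 2002 after the 30th (30 − 30).
Full months from December 2002 through October 2005 contribute their day counts.
Then 2 days into November 2005.
Total: 0 + 31 + 31 + 28 + 31 + 30 + 31 + 30 + 31 + 31 + 30 + 31 + 30 + 31 + 31 + 29 + 31 + 30 + 31 + 30 + 31 + 31 + 30 + 31 + 30 + 31 + 31 + 28 + 31 + 30 + 31 + 30 + 31 + 31 + 30 + 31 + 2 = 1068.
The subtraction is earlier − later, so the result is −1068 → -1068.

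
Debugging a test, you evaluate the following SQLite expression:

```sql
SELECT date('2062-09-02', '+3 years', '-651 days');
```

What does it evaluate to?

2063-11-21

Adding +3 years to 2062-09-02 gives 2065-09-02.
Applying '-651 days' to 2065-09-02: counting 651 days back gives 2063-11-21.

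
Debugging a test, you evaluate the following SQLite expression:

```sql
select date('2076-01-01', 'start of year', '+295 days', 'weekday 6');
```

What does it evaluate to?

2076-10-24

`start of year` rewinds 2076-01-01 to 2076-01-01.
Applying '+295 days' to 2076-01-01: counting 295 days forward gives 2076-10-22.
`weekday 6` advances to the next Saturday; 2076-10-22 is a Thursday, so it moves forward to 2076-10-24.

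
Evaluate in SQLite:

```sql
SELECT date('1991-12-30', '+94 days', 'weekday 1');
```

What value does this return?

1992-04-06

Applying '+94 days' to 1991-12-30: counting 94 days forward gives 1992-04-02.
`weekday 1` advances to the next Monday; 1992-04-02 is a Thursday, so it moves forward to 1992-04-06.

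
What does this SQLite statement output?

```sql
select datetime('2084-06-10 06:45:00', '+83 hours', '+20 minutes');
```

+83 hours from 2084-06-10 06:45:00 is 2084-06-13 17:45:00 (crosses midnight).
+20 minutes from 2084-06-13 17:45:00 is 2084-06-13 18:05:00.

2084-06-13 18:05:00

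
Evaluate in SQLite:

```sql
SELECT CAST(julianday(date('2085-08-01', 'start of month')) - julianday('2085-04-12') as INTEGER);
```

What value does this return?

111

`start of month` rewinds 2085-08-01 to 2085-08-01.
18 days remain in April 2085 after the 12th (30 − 12).
May 2085: 31 days.
June 2085: 30 days.
July 2085: 31 days.
Then 1 day into August 2085.
Total: 18 + 31 + 30 + 31 + 1 = 111.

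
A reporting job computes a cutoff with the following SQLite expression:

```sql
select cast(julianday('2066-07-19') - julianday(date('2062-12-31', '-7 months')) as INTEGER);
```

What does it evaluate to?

1510

Adding -7 months to 2062-12-31 gives 2062-05-31.
0 days remain in May 2062 after the 31st (31 − 31).
Full months from June 2062 through June 2066 contribute their day counts.
Then 19 days into July 2066.
Total: 0 + 30 + 31 + 31 + 30 + 31 + 30 + 31 + 31 + 28 + 31 + 30 + 31 + 30 + 31 + 31 + 30 + 31 + 30 + 31 + 31 + 29 + 31 + 30 + 31 + 30 + 31 + 31 + 30 + 31 + 30 + 31 + 31 + 28 + 31 + 30 + 31 + 30 + 31 + 31 + 30 + 31 + 30 + 31 + 31 + 28 + 31 + 30 + 31 + 30 + 19 = 1510.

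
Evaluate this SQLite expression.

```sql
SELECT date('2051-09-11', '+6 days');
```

Advancing 6 more days within September lands on 2051-09-17.

2051-09-17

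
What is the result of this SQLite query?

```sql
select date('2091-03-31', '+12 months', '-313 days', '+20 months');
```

2093-01-23

Adding +12 months to 2091-03-31 gives 2092-03-31.
Applying '-313 days' to 2092-03-31: counting 313 days back gives 2091-05-23.
Adding +20 months to 2091-05-23 gives 2093-01-23.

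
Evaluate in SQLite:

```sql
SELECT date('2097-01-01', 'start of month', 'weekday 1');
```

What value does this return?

2097-01-07

`start of month` rewinds 2097-01-01 to 2097-01-01.
`weekday 1` advances to the next Monday; 2097-01-01 is a Tuesday, so it moves forward to 2097-01-07.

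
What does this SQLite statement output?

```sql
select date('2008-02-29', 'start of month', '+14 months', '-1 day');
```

2009-03-31

`start of month` rewinds 2008-02-29 to 2008-02-01.
Adding +14 months to 2008-02-01 gives 2009-04-01.
Going back 1 day from 2009-04-01 reaches 2009-03-31 (last day of March, 31 days).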